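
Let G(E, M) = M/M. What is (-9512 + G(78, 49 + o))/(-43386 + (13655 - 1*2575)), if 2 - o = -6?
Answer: 9511/32306 ≈ 0.29440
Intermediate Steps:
o = 8 (o = 2 - 1*(-6) = 2 + 6 = 8)
G(E, M) = 1
(-9512 + G(78, 49 + o))/(-43386 + (13655 - 1*2575)) = (-9512 + 1)/(-43386 + (13655 - 1*2575)) = -9511/(-43386 + (13655 - 2575)) = -9511/(-43386 + 11080) = -9511/(-32306) = -9511*(-1/32306) = 9511/32306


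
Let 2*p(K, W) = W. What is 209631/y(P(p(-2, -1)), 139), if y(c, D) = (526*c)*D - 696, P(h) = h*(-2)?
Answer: 209631/72418 ≈ 2.8947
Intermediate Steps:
p(K, W) = W/2
P(h) = -2*h
y(c, D) = -696 + 526*D*c (y(c, D) = 526*D*c - 696 = -696 + 526*D*c)
209631/y(P(p(-2, -1)), 139) = 209631/(-696 + 526*139*(-(-1))) = 209631/(-696 + 526*139*(-2*(-½))) = 209631/(-696 + 526*139*1) = 209631/(-696 + 73114) = 209631/72418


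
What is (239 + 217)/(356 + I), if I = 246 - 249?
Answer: 456/353 ≈ 1.2918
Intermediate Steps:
I = -3
(239 + 217)/(356 + I) = (239 + 217)/(356 - 3) = 456/353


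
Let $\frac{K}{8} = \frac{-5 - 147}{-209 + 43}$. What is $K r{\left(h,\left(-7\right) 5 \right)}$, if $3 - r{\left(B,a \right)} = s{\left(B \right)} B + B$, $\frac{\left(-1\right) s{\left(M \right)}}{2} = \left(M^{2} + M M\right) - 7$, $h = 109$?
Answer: $\frac{3148518272}{83} \approx 3.7934 \cdot 10^{7}$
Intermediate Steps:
$K = \frac{608}{83}$ ($K = 8 \frac{-5 - 147}{-209 + 43} = 8 \left(- \frac{152}{-166}\right) = 8 \left(\left(-152\right) \left(- \frac{1}{166}\right)\right) = 8 \cdot \frac{76}{83} = \frac{608}{83} \approx 7.3253$)
$s{\left(M \right)} = 14 - 4 M^{2}$ ($s{\left(M \right)} = - 2 \left(\left(M^{2} + M M\right) - 7\right) = - 2 \left(\left(M^{2} + M^{2}\right) - 7\right) = - 2 \left(2 M^{2} - 7\right) = - 2 \left(-7 + 2 M^{2}\right) = 14 - 4 M^{2}$)
$r{\left(B,a \right)} = 3 - B - B \left(14 - 4 B^{2}\right)$ ($r{\left(B,a \right)} = 3 - \left(\left(14 - 4 B^{2}\right) B + B\right) = 3 - \left(B \left(14 - 4 B^{2}\right) + B\right) = 3 - \left(B + B \left(14 - 4 B^{2}\right)\right) = 3 - B - B \left(14 - 4 B^{2}\right)$)
$K r{\left(h,\left(-7\right) 5 \right)} = \frac{608 \left(3 - 1635 + 4 \cdot 109^{3}\right)}{83} = \frac{608 \left(3 - 1635 + 4 \cdot 1295029\right)}{83} = \frac{608 \left(3 - 1635 + 5180116\right)}{83} = \frac{608}{83} \cdot 5178484 = \frac{3148518272}{83}$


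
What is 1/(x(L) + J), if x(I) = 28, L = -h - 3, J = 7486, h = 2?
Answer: 1/7514 ≈ 0.00013308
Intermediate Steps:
L = -5 (L = -1*2 - 3 = -2 - 3 = -5)
1/(x(L) + J) = 1/(28 + 7486) = 1/7514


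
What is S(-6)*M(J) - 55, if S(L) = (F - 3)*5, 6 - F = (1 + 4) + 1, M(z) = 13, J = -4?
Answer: -250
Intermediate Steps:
F = 0 (F = 6 - ((1 + 4) + 1) = 6 - (5 + 1) = 6 - 1*6 = 6 - 6 = 0)
S(L) = -15 (S(L) = (0 - 3)*5 = -3*5 = -15)
S(-6)*M(J) - 55 = -15*13 - 55 = -195 - 55 = -250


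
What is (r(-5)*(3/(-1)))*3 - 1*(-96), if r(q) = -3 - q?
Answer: 78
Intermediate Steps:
(r(-5)*(3/(-1)))*3 - 1*(-96) = ((-3 - 1*(-5))*(3/(-1)))*3 - 1*(-96) = ((-3 + 5)*(3*(-1)))*3 + 96 = (2*(-3))*3 + 96 = -6*3 + 96 = -18 + 96 = 78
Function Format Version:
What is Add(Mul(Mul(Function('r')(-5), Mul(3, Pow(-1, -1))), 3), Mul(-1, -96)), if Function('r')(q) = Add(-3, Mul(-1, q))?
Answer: 78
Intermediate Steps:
Add(Mul(Mul(Function('r')(-5), Mul(3, Pow(-1, -1))), 3), Mul(-1, -96)) = Add(Mul(Mul(Add(-3, Mul(-1, -5)), Mul(3, Pow(-1, -1))), 3), Mul(-1, -96)) = Add(Mul(Mul(Add(-3, 5), Mul(3, -1)), 3), 96) = Add(Mul(Mul(2, -3), 3), 96) = Add(Mul(-6, 3), 96) = Add(-18, 96) = 78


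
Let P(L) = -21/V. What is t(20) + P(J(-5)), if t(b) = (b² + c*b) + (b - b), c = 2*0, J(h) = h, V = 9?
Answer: 1193/3 ≈ 397.67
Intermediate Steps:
c = 0
P(L) = -7/3 (P(L) = -21/9 = -21*⅑ = -7/3)
t(b) = b² (t(b) = (b² + 0*b) + (b - b) = (b² + 0) + 0 = b² + 0 = b²)
t(20) + P(J(-5)) = 20² - 7/3 = 400 - 7/3 = 1193/3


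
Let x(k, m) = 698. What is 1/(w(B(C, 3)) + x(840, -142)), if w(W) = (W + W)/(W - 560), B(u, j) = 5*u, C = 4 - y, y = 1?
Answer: 109/76076 ≈ 0.0014328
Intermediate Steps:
C = 3 (C = 4 - 1*1 = 4 - 1 = 3)
w(W) = 2*W/(-560 + W) (w(W) = (2*W)/(-560 + W) = 2*W/(-560 + W))
1/(w(B(C, 3)) + x(840, -142)) = 1/(2*(5*3)/(-560 + 5*3) + 698) = 1/(2*15/(-560 + 15) + 698) = 1/(2*15/(-545) + 698) = 1/(2*15*(-1/545) + 698) = 1/(-6/109 + 698) = 1/(76076/109) = 109/76076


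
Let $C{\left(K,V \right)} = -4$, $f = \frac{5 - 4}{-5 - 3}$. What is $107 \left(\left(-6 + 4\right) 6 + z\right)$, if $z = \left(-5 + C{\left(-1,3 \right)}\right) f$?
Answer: $- \frac{9309}{8} \approx -1163.6$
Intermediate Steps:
$f = - \frac{1}{8}$ ($f = 1 \frac{1}{-8} = 1 \left(- \frac{1}{8}\right) = - \frac{1}{8} \approx -0.125$)
$z = \frac{9}{8}$ ($z = \left(-5 - 4\right) \left(- \frac{1}{8}\right) = \left(-9\right) \left(- \frac{1}{8}\right) = \frac{9}{8} \approx 1.125$)
$107 \left(\left(-6 + 4\right) 6 + z\right) = 107 \left(\left(-6 + 4\right) 6 + \frac{9}{8}\right) = 107 \left(\left(-2\right) 6 + \frac{9}{8}\right) = 107 \left(-12 + \frac{9}{8}\right) = 107 \left(- \frac{87}{8}\right) = - \frac{9309}{8}$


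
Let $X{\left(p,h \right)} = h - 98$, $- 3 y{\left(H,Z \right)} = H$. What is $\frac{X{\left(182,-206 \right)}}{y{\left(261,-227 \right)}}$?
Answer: $\frac{304}{87} \approx 3.4943$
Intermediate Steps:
$y{\left(H,Z \right)} = - \frac{H}{3}$
$X{\left(p,h \right)} = -98 + h$
$\frac{X{\left(182,-206 \right)}}{y{\left(261,-227 \right)}} = \frac{-98 - 206}{\left(- \frac{1}{3}\right) 261} = - \frac{304}{-87} = \left(-304\right) \left(- \frac{1}{87}\right) = \frac{304}{87}$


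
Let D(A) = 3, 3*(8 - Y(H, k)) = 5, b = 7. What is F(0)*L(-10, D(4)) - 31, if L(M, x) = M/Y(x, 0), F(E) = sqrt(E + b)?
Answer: -31 - 30*sqrt(7)/19 ≈ -35.177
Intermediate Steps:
Y(H, k) = 19/3 (Y(H, k) = 8 - 1/3*5 = 8 - 5/3 = 19/3)
F(E) = sqrt(7 + E) (F(E) = sqrt(E + 7) = sqrt(7 + E))
L(M, x) = 3*M/19 (L(M, x) = M/(19/3) = M*(3/19) = 3*M/19)
F(0)*L(-10, D(4)) - 31 = sqrt(7 + 0)*((3/19)*(-10)) - 31 = sqrt(7)*(-30/19) - 31 = -30*sqrt(7)/19 - 31 = -31 - 30*sqrt(7)/19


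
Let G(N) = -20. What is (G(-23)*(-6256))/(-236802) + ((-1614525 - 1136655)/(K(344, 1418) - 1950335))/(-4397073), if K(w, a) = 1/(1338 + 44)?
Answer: -82382587350234895720/155917116408066783393 ≈ -0.52837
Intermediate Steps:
K(w, a) = 1/1382
(G(-23)*(-6256))/(-236802) + ((-1614525 - 1136655)/(K(344, 1418) - 1950335))/(-4397073) = -20*(-6256)/(-236802) + ((-1614525 - 1136655)/(1/1382 - 1950335))/(-4397073) = 125120*(-1/236802) - 2751180/(-2695362969/1382)*(-1/4397073) = -62560/118401 - 2751180*(-1382/2695362969)*(-1/4397073) = -62560/118401 + (1267376920/898454323)*(-1/4397073) = -62560/118401 - 1267376920/3950569245396579 = -82382587350234895720/155917116408066783393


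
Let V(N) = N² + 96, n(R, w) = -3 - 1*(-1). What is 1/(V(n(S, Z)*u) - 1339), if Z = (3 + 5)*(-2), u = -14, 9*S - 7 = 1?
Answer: -1/459 ≈ -0.0021787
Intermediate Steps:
S = 8/9 (S = 7/9 + (⅑)*1 = 7/9 + ⅑ = 8/9 ≈ 0.88889)
Z = -16 (Z = 8*(-2) = -16)
n(R, w) = -2 (n(R, w) = -3 + 1 = -2)
V(N) = 96 + N²
1/(V(n(S, Z)*u) - 1339) = 1/((96 + (-2*(-14))²) - 1339) = 1/((96 + 28²) - 1339) = 1/((96 + 784) - 1339) = 1/(880 - 1339) = 1/(-459) = -1/459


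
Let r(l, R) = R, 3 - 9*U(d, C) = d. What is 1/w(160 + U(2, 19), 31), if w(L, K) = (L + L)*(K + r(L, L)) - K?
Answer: 81/4954529 ≈ 1.6349e-5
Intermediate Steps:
U(d, C) = ⅓ - d/9
w(L, K) = -K + 2*L*(K + L) (w(L, K) = (L + L)*(K + L) - K = (2*L)*(K + L) - K = 2*L*(K + L) - K = -K + 2*L*(K + L))
1/w(160 + U(2, 19), 31) = 1/(-1*31 + 2*(160 + (⅓ - ⅑*2))² + 2*31*(160 + (⅓ - ⅑*2))) = 1/(-31 + 2*(160 + (⅓ - 2/9))² + 2*31*(160 + (⅓ - 2/9))) = 1/(-31 + 2*(160 + ⅑)² + 2*31*(160 + ⅑)) = 1/(-31 + 2*(1441/9)² + 2*31*(1441/9)) = 1/(-31 + 2*(2076481/81) + 89342/9) = 1/(-31 + 4152962/81 + 89342/9) = 1/(4954529/81) = 81/4954529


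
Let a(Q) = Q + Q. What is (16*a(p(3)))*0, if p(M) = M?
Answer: 0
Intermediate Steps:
a(Q) = 2*Q
(16*a(p(3)))*0 = (16*(2*3))*0 = (16*6)*0 = 96*0 = 0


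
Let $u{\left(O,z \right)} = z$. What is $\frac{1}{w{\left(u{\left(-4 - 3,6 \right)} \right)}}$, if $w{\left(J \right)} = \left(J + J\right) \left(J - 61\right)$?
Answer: $- \frac{1}{660} \approx -0.0015152$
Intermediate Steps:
$w{\left(J \right)} = 2 J \left(-61 + J\right)$
$\frac{1}{w{\left(u{\left(-4 - 3,6 \right)} \right)}} = \frac{1}{2 \cdot 6 \left(-61 + 6\right)} = \frac{1}{2 \cdot 6 \left(-55\right)} = \frac{1}{-660} = - \frac{1}{660}$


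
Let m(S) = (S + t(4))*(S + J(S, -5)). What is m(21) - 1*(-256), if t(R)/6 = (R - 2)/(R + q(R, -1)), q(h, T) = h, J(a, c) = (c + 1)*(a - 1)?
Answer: -2143/2 ≈ -1071.5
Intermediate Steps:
J(a, c) = (1 + c)*(-1 + a)
t(R) = 3*(-2 + R)/R (t(R) = 6*((R - 2)/(R + R)) = 6*((-2 + R)/((2*R))) = 6*((-2 + R)*(1/(2*R))) = 6*((-2 + R)/(2*R)) = 3*(-2 + R)/R)
m(S) = (4 - 3*S)*(3/2 + S) (m(S) = (S + (3 - 6/4))*(S + (-1 + S - 1*(-5) + S*(-5))) = (S + (3 - 6*1/4))*(S + (-1 + S + 5 - 5*S)) = (S + (3 - 3/2))*(S + (4 - 4*S)) = (S + 3/2)*(4 - 3*S) = (3/2 + S)*(4 - 3*S) = (4 - 3*S)*(3/2 + S))
m(21) - 1*(-256) = (6 - 3*21**2 - 1/2*21) - 1*(-256) = (6 - 3*441 - 21/2) + 256 = (6 - 1323 - 21/2) + 256 = -2655/2 + 256 = -2143/2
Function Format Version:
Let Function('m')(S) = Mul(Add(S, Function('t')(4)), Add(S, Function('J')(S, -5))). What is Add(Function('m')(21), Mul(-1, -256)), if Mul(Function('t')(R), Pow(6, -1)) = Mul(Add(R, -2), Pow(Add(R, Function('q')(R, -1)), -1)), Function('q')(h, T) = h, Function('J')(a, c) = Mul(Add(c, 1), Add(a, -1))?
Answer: Rational(-2143, 2) ≈ -1071.5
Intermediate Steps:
Function('J')(a, c) = Mul(Add(1, c), Add(-1, a))
Function('t')(R) = Mul(3, Pow(R, -1), Add(-2, R)) (Function('t')(R) = Mul(6, Mul(Add(R, -2), Pow(Add(R, R), -1))) = Mul(6, Mul(Add(-2, R), Pow(Mul(2, R), -1))) = Mul(6, Mul(Add(-2, R), Mul(Rational(1, 2), Pow(R, -1)))) = Mul(6, Mul(Rational(1, 2), Pow(R, -1), Add(-2, R))) = Mul(3, Pow(R, -1), Add(-2, R)))
Function('m')(S) = Mul(Add(4, Mul(-3, S)), Add(Rational(3, 2), S)) (Function('m')(S) = Mul(Add(S, Add(3, Mul(-6, Pow(4, -1)))), Add(S, Add(-1, S, Mul(-1, -5), Mul(S, -5)))) = Mul(Add(S, Add(3, Mul(-6, Rational(1, 4)))), Add(S, Add(-1, S, 5, Mul(-5, S)))) = Mul(Add(S, Add(3, Rational(-3, 2))), Add(S, Add(4, Mul(-4, S)))) = Mul(Add(S, Rational(3, 2)), Add(4, Mul(-3, S))) = Mul(Add(Rational(3, 2), S), Add(4, Mul(-3, S))) = Mul(Add(4, Mul(-3, S)), Add(Rational(3, 2), S)))
Add(Function('m')(21), Mul(-1, -256)) = Add(Add(6, Mul(-3, Pow(21, 2)), Mul(Rational(-1, 2), 21)), Mul(-1, -256)) = Add(Add(6, Mul(-3, 441), Rational(-21, 2)), 256) = Add(Add(6, -1323, Rational(-21, 2)), 256) = Add(Rational(-2655, 2), 256) = Rational(-2143, 2)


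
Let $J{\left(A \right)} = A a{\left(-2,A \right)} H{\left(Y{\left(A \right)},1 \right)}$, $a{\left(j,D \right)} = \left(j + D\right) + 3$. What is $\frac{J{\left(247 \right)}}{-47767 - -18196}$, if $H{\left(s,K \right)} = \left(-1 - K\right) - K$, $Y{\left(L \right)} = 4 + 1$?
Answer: $\frac{61256}{9857} \approx 6.2145$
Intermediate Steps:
$Y{\left(L \right)} = 5$
$a{\left(j,D \right)} = 3 + D + j$ ($a{\left(j,D \right)} = \left(D + j\right) + 3 = 3 + D + j$)
$H{\left(s,K \right)} = -1 - 2 K$
$J{\left(A \right)} = - 3 A \left(1 + A\right)$ ($J{\left(A \right)} = A \left(3 + A - 2\right) \left(-1 - 2\right) = A \left(1 + A\right) \left(-1 - 2\right) = A \left(1 + A\right) \left(-3\right) = - 3 A \left(1 + A\right)$)
$\frac{J{\left(247 \right)}}{-47767 - -18196} = \frac{\left(-3\right) 247 \left(1 + 247\right)}{-47767 - -18196} = \frac{\left(-3\right) 247 \cdot 248}{-47767 + 18196} = - \frac{183768}{-29571} = \left(-183768\right) \left(- \frac{1}{29571}\right) = \frac{61256}{9857}$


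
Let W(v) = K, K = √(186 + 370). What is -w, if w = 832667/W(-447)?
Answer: -832667*√139/278 ≈ -35313.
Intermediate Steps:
K = 2*√139 (K = √556 = 2*√139 ≈ 23.580)
W(v) = 2*√139
w = 832667*√139/278 (w = 832667/((2*√139)) = 832667*(√139/278) = 832667*√139/278 ≈ 35313.)
-w = -832667*√139/278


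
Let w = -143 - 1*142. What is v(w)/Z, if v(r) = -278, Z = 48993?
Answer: -278/48993 ≈ -0.0056743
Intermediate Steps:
w = -285 (w = -143 - 142 = -285)
v(w)/Z = -278/48993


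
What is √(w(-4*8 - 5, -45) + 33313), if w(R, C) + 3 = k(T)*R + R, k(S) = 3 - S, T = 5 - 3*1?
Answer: 2*√8309 ≈ 182.31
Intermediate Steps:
T = 2 (T = 5 - 3 = 2)
w(R, C) = -3 + 2*R (w(R, C) = -3 + ((3 - 1*2)*R + R) = -3 + ((3 - 2)*R + R) = -3 + (1*R + R) = -3 + (R + R) = -3 + 2*R)
√(w(-4*8 - 5, -45) + 33313) = √((-3 + 2*(-4*8 - 5)) + 33313) = √((-3 + 2*(-32 - 5)) + 33313) = √((-3 + 2*(-37)) + 33313) = √((-3 - 74) + 33313) = √(-77 + 33313) = √33236 = 2*√8309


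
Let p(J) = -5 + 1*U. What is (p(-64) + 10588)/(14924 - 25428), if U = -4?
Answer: -10579/10504 ≈ -1.0071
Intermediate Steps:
p(J) = -9 (p(J) = -5 + 1*(-4) = -5 - 4 = -9)
(p(-64) + 10588)/(14924 - 25428) = (-9 + 10588)/(14924 - 25428) = 10579/(-10504) = 10579*(-1/10504) = -10579/10504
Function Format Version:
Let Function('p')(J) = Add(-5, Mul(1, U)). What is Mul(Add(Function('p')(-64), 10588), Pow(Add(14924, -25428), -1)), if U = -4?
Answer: Rational(-10579, 10504) ≈ -1.0071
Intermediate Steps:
Function('p')(J) = -9 (Function('p')(J) = Add(-5, Mul(1, -4)) = Add(-5, -4) = -9)
Mul(Add(Function('p')(-64), 10588), Pow(Add(14924, -25428), -1)) = Mul(Add(-9, 10588), Pow(Add(14924, -25428), -1)) = Mul(10579, Pow(-10504, -1)) = Mul(10579, Rational(-1, 10504)) = Rational(-10579, 10504)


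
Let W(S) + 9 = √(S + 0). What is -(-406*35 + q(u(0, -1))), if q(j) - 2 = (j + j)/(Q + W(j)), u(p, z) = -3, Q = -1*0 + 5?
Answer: 269928/19 - 6*I*√3/19 ≈ 14207.0 - 0.54696*I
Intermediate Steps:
Q = 5 (Q = 0 + 5 = 5)
W(S) = -9 + √S (W(S) = -9 + √(S + 0) = -9 + √S)
q(j) = 2 + 2*j/(-4 + √j) (q(j) = 2 + (j + j)/(5 + (-9 + √j)) = 2 + (2*j)/(-4 + √j) = 2 + 2*j/(-4 + √j))
-(-406*35 + q(u(0, -1))) = -(-406*35 + 2*(-4 - 3 + √(-3))/(-4 + √(-3))) = -(-14210 + 2*(-4 - 3 + I*√3)/(-4 + I*√3)) = -(-14210 + 2*(-7 + I*√3)/(-4 + I*√3)) = 14210 - 2*(-7 + I*√3)/(-4 + I*√3)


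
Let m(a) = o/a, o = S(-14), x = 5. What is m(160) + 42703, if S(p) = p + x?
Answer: 6832471/160 ≈ 42703.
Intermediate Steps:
S(p) = 5 + p (S(p) = p + 5 = 5 + p)
o = -9 (o = 5 - 14 = -9)
m(a) = -9/a
m(160) + 42703 = -9/160 + 42703 = 6832471/160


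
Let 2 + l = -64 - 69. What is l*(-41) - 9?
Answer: 5526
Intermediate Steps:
l = -135 (l = -2 + (-64 - 69) = -2 - 133 = -135)
l*(-41) - 9 = -135*(-41) - 9 = 5535 - 9 = 5526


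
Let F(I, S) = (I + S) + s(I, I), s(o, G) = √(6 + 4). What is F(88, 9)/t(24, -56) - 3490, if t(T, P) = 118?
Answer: -411723/118 + √10/118 ≈ -3489.2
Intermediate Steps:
s(o, G) = √10
F(I, S) = I + S + √10 (F(I, S) = (I + S) + √10 = I + S + √10)
F(88, 9)/t(24, -56) - 3490 = (88 + 9 + √10)/118 - 3490 = (97 + √10)*(1/118) - 3490 = (97/118 + √10/118) - 3490 = -411723/118 + √10/118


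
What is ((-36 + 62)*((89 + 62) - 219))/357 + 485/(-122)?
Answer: -22873/2562 ≈ -8.9278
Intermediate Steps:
((-36 + 62)*((89 + 62) - 219))/357 + 485/(-122) = (26*(151 - 219))*(1/357) + 485*(-1/122) = (26*(-68))*(1/357) - 485/122 = -1768*1/357 - 485/122 = -104/21 - 485/122 = -22873/2562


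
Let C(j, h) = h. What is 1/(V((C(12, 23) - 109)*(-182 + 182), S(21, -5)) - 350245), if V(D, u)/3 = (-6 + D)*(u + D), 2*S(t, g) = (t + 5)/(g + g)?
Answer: -5/1751108 ≈ -2.8553e-6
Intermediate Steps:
S(t, g) = (5 + t)/(4*g) (S(t, g) = ((t + 5)/(g + g))/2 = ((5 + t)/((2*g)))/2 = ((5 + t)*(1/(2*g)))/2 = ((5 + t)/(2*g))/2 = (5 + t)/(4*g))
V(D, u) = 3*(-6 + D)*(D + u) (V(D, u) = 3*((-6 + D)*(u + D)) = 3*((-6 + D)*(D + u)) = 3*(-6 + D)*(D + u))
1/(V((C(12, 23) - 109)*(-182 + 182), S(21, -5)) - 350245) = 1/((-18*(23 - 109)*(-182 + 182) - 9*(5 + 21)/(2*(-5)) + 3*((23 - 109)*(-182 + 182))² + 3*((23 - 109)*(-182 + 182))*((¼)*(5 + 21)/(-5))) - 350245) = 1/((-(-1548)*0 - 9*(-1)*26/(2*5) + 3*(-86*0)² + 3*(-86*0)*((¼)*(-⅕)*26)) - 350245) = 1/((-18*0 - 18*(-13/10) + 3*0² + 3*0*(-13/10)) - 350245) = 1/((0 + 117/5 + 3*0 + 0) - 350245) = 1/((0 + 117/5 + 0 + 0) - 350245) = 1/(117/5 - 350245) = 1/(-1751108/5) = -5/1751108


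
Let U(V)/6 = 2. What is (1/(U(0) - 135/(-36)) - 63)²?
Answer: 15721225/3969 ≈ 3961.0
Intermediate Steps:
U(V) = 12 (U(V) = 6*2 = 12)
(1/(U(0) - 135/(-36)) - 63)² = (1/(12 - 135/(-36)) - 63)² = (1/(12 - 135*(-1/36)) - 63)² = (1/(12 + 15/4) - 63)² = (1/(63/4) - 63)² = (4/63 - 63)² = (-3965/63)² = 15721225/3969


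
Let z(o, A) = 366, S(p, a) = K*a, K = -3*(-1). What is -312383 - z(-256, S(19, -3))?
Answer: -312749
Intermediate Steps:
K = 3
S(p, a) = 3*a
-312383 - z(-256, S(19, -3)) = -312383 - 1*366 = -312383 - 366 = -312749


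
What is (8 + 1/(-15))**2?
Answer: 14161/225 ≈ 62.938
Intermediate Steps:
(8 + 1/(-15))**2 = (8 - 1/15)**2 = (119/15)**2 = 14161/225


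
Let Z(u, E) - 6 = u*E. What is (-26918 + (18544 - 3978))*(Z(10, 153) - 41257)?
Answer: 490633792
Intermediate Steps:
Z(u, E) = 6 + E*u (Z(u, E) = 6 + u*E = 6 + E*u)
(-26918 + (18544 - 3978))*(Z(10, 153) - 41257) = (-26918 + (18544 - 3978))*((6 + 153*10) - 41257) = (-26918 + 14566)*((6 + 1530) - 41257) = -12352*(1536 - 41257) = -12352*(-39721) = 490633792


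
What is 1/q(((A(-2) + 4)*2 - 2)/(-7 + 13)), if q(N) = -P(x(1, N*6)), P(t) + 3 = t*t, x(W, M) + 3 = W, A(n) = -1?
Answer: -1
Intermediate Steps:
x(W, M) = -3 + W
P(t) = -3 + t² (P(t) = -3 + t*t = -3 + t²)
q(N) = -1 (q(N) = -(-3 + (-3 + 1)²) = -(-3 + (-2)²) = -(-3 + 4) = -1*1 = -1)
1/q(((A(-2) + 4)*2 - 2)/(-7 + 13)) = 1/(-1) = -1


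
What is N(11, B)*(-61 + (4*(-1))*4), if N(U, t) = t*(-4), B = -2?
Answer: -616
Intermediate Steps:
N(U, t) = -4*t
N(11, B)*(-61 + (4*(-1))*4) = (-4*(-2))*(-61 + (4*(-1))*4) = 8*(-61 - 4*4) = 8*(-61 - 16) = 8*(-77) = -616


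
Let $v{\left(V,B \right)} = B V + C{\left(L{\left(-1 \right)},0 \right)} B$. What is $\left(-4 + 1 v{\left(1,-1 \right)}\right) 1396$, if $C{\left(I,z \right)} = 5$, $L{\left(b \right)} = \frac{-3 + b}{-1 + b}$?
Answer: $-13960$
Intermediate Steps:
$L{\left(b \right)} = \frac{-3 + b}{-1 + b}$
$v{\left(V,B \right)} = 5 B + B V$ ($v{\left(V,B \right)} = B V + 5 B = 5 B + B V$)
$\left(-4 + 1 v{\left(1,-1 \right)}\right) 1396 = \left(-4 + 1 \left(- (5 + 1)\right)\right) 1396 = \left(-4 + 1 \left(\left(-1\right) 6\right)\right) 1396 = \left(-4 + 1 \left(-6\right)\right) 1396 = \left(-4 - 6\right) 1396 = \left(-10\right) 1396 = -13960$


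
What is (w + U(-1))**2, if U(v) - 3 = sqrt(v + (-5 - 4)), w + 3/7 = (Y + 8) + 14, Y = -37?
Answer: 7079/49 - 174*I*sqrt(10)/7 ≈ 144.47 - 78.605*I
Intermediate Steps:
w = -108/7 (w = -3/7 + ((-37 + 8) + 14) = -3/7 + (-29 + 14) = -3/7 - 15 = -108/7 ≈ -15.429)
U(v) = 3 + sqrt(-9 + v) (U(v) = 3 + sqrt(v + (-5 - 4)) = 3 + sqrt(v - 9) = 3 + sqrt(-9 + v))
(w + U(-1))**2 = (-108/7 + (3 + sqrt(-9 - 1)))**2 = (-108/7 + (3 + sqrt(-10)))**2 = (-108/7 + (3 + I*sqrt(10)))**2 = (-87/7 + I*sqrt(10))**2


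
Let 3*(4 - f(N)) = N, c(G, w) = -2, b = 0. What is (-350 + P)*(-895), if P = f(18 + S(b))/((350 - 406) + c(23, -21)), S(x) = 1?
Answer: 54499235/174 ≈ 3.1321e+5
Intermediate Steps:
f(N) = 4 - N/3
P = 7/174 (P = (4 - (18 + 1)/3)/((350 - 406) - 2) = (4 - 1/3*19)/(-56 - 2) = (4 - 19/3)/(-58) = -7/3*(-1/58) = 7/174 ≈ 0.040230)
(-350 + P)*(-895) = (-350 + 7/174)*(-895) = -60893/174*(-895) = 54499235/174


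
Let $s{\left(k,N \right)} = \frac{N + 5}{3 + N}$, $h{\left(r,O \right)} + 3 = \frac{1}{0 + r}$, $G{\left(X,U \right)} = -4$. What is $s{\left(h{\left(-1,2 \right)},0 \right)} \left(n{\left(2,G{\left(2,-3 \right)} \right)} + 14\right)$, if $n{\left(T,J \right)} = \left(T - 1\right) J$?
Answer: $\frac{50}{3} \approx 16.667$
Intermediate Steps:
$h{\left(r,O \right)} = -3 + \frac{1}{r}$ ($h{\left(r,O \right)} = -3 + \frac{1}{0 + r} = -3 + \frac{1}{r}$)
$s{\left(k,N \right)} = \frac{5 + N}{3 + N}$
$n{\left(T,J \right)} = J \left(-1 + T\right)$ ($n{\left(T,J \right)} = \left(-1 + T\right) J = J \left(-1 + T\right)$)
$s{\left(h{\left(-1,2 \right)},0 \right)} \left(n{\left(2,G{\left(2,-3 \right)} \right)} + 14\right) = \frac{5 + 0}{3 + 0} \left(- 4 \left(-1 + 2\right) + 14\right) = \frac{1}{3} \cdot 5 \left(\left(-4\right) 1 + 14\right) = \frac{1}{3} \cdot 5 \left(-4 + 14\right) = \frac{5}{3} \cdot 10 = \frac{50}{3}$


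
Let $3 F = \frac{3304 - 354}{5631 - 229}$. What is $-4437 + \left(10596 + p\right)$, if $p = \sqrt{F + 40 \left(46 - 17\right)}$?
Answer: $6159 + \frac{\sqrt{76175938365}}{8103} \approx 6193.1$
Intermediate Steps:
$F = \frac{1475}{8103}$ ($F = \frac{\left(3304 - 354\right) \frac{1}{5631 - 229}}{3} = \frac{2950 \cdot \frac{1}{5402}}{3} = \frac{1}{3} \cdot \frac{1475}{2701} = \frac{1475}{8103} \approx 0.18203$)
$p = \frac{\sqrt{76175938365}}{8103}$ ($p = \sqrt{\frac{1475}{8103} + 40 \left(46 - 17\right)} = \sqrt{\frac{1475}{8103} + 40 \cdot 29} = \sqrt{\frac{1475}{8103} + 1160} = \sqrt{\frac{9400955}{8103}} = \frac{\sqrt{76175938365}}{8103} \approx 34.061$)
$-4437 + \left(10596 + p\right) = -4437 + \left(10596 + \frac{\sqrt{76175938365}}{8103}\right) = 6159 + \frac{\sqrt{76175938365}}{8103}$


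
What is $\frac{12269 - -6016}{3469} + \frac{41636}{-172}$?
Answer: $- \frac{35322566}{149167} \approx -236.8$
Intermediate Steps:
$\frac{12269 - -6016}{3469} + \frac{41636}{-172} = \left(12269 + 6016\right) \frac{1}{3469} + 41636 \left(- \frac{1}{172}\right) = 18285 \cdot \frac{1}{3469} - \frac{10409}{43} = \frac{18285}{3469} - \frac{10409}{43} = - \frac{35322566}{149167}$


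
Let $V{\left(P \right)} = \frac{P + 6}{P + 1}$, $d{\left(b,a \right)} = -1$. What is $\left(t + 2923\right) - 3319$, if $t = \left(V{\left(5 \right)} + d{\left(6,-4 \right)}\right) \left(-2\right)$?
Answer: $- \frac{1193}{3} \approx -397.67$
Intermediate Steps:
$V{\left(P \right)} = \frac{6 + P}{1 + P}$
$t = - \frac{5}{3}$ ($t = \left(\frac{6 + 5}{1 + 5} - 1\right) \left(-2\right) = \left(\frac{1}{6} \cdot 11 - 1\right) \left(-2\right) = \left(\frac{11}{6} - 1\right) \left(-2\right) = \frac{5}{6} \left(-2\right) = - \frac{5}{3} \approx -1.6667$)
$\left(t + 2923\right) - 3319 = \left(- \frac{5}{3} + 2923\right) - 3319 = \frac{8764}{3} - 3319 = - \frac{1193}{3}$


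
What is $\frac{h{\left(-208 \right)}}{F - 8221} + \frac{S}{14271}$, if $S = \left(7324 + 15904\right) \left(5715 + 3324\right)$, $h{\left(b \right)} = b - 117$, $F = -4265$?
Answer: $\frac{873846292529}{59395902} \approx 14712.0$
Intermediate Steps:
$h{\left(b \right)} = -117 + b$
$S = 209957892$ ($S = 23228 \cdot 9039 = 209957892$)
$\frac{h{\left(-208 \right)}}{F - 8221} + \frac{S}{14271} = \frac{-117 - 208}{-4265 - 8221} + \frac{209957892}{14271} = - \frac{325}{-12486} + 209957892 \cdot \frac{1}{14271} = \left(-325\right) \left(- \frac{1}{12486}\right) + \frac{69985964}{4757} = \frac{325}{12486} + \frac{69985964}{4757} = \frac{873846292529}{59395902}$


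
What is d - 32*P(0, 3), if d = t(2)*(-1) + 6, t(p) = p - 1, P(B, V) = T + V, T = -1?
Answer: -59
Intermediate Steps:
P(B, V) = -1 + V
t(p) = -1 + p
d = 5 (d = (-1 + 2)*(-1) + 6 = 1*(-1) + 6 = -1 + 6 = 5)
d - 32*P(0, 3) = 5 - 32*(-1 + 3) = 5 - 32*2 = 5 - 64 = -59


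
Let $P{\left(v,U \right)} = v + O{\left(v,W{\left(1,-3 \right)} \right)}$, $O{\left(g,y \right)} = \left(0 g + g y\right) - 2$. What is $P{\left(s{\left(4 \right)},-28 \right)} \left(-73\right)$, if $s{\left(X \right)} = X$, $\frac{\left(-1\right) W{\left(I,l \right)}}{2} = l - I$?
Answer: $-2482$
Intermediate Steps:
$W{\left(I,l \right)} = - 2 l + 2 I$ ($W{\left(I,l \right)} = - 2 \left(l - I\right) = - 2 l + 2 I$)
$O{\left(g,y \right)} = -2 + g y$ ($O{\left(g,y \right)} = \left(0 + g y\right) - 2 = g y - 2 = -2 + g y$)
$P{\left(v,U \right)} = -2 + 9 v$ ($P{\left(v,U \right)} = v + \left(-2 + v \left(\left(-2\right) \left(-3\right) + 2 \cdot 1\right)\right) = v + \left(-2 + v \left(6 + 2\right)\right) = v + \left(-2 + v 8\right) = v + \left(-2 + 8 v\right) = -2 + 9 v$)
$P{\left(s{\left(4 \right)},-28 \right)} \left(-73\right) = \left(-2 + 9 \cdot 4\right) \left(-73\right) = \left(-2 + 36\right) \left(-73\right) = 34 \left(-73\right) = -2482$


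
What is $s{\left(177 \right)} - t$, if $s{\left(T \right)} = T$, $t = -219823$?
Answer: $220000$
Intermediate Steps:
$s{\left(177 \right)} - t = 177 - -219823 = 177 + 219823 = 220000$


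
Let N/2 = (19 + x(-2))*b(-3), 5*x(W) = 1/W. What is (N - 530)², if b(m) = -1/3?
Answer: 7360369/25 ≈ 2.9442e+5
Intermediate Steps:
b(m) = -⅓ (b(m) = -1*⅓ = -⅓)
x(W) = 1/(5*W)
N = -63/5 (N = 2*((19 + (⅕)/(-2))*(-⅓)) = 2*((19 + (⅕)*(-½))*(-⅓)) = 2*((19 - ⅒)*(-⅓)) = 2*((189/10)*(-⅓)) = 2*(-63/10) = -63/5 ≈ -12.600)
(N - 530)² = (-63/5 - 530)² = (-2713/5)² = 7360369/25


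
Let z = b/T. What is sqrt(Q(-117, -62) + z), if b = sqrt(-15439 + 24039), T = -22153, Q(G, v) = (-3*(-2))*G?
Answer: sqrt(-344510297118 - 221530*sqrt(86))/22153 ≈ 26.495*I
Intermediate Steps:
Q(G, v) = 6*G
b = 10*sqrt(86) (b = sqrt(8600) = 10*sqrt(86) ≈ 92.736)
z = -10*sqrt(86)/22153 (z = (10*sqrt(86))/(-22153) = (10*sqrt(86))*(-1/22153) = -10*sqrt(86)/22153 ≈ -0.0041862)
sqrt(Q(-117, -62) + z) = sqrt(6*(-117) - 10*sqrt(86)/22153) = sqrt(-702 - 10*sqrt(86)/22153)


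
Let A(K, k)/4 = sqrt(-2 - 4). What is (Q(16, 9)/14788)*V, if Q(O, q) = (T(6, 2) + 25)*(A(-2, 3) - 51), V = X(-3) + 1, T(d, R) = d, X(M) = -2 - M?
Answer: -1581/7394 + 62*I*sqrt(6)/3697 ≈ -0.21382 + 0.041079*I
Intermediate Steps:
V = 2 (V = (-2 - 1*(-3)) + 1 = (-2 + 3) + 1 = 1 + 1 = 2)
A(K, k) = 4*I*sqrt(6) (A(K, k) = 4*sqrt(-2 - 4) = 4*sqrt(-6) = 4*(I*sqrt(6)) = 4*I*sqrt(6))
Q(O, q) = -1581 + 124*I*sqrt(6) (Q(O, q) = (6 + 25)*(4*I*sqrt(6) - 51) = 31*(-51 + 4*I*sqrt(6)) = -1581 + 124*I*sqrt(6))
(Q(16, 9)/14788)*V = ((-1581 + 124*I*sqrt(6))/14788)*2 = ((-1581 + 124*I*sqrt(6))*(1/14788))*2 = (-1581/14788 + 31*I*sqrt(6)/3697)*2 = -1581/7394 + 62*I*sqrt(6)/3697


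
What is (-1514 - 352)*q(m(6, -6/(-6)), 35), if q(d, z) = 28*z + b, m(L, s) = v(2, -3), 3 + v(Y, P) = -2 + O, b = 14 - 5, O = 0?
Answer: -1845474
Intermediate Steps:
b = 9
v(Y, P) = -5 (v(Y, P) = -3 + (-2 + 0) = -3 - 2 = -5)
m(L, s) = -5
q(d, z) = 9 + 28*z (q(d, z) = 28*z + 9 = 9 + 28*z)
(-1514 - 352)*q(m(6, -6/(-6)), 35) = (-1514 - 352)*(9 + 28*35) = -1866*(9 + 980) = -1866*989 = -1845474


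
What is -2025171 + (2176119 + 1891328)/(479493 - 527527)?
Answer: -97281131261/48034 ≈ -2.0253e+6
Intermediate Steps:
-2025171 + (2176119 + 1891328)/(479493 - 527527) = -2025171 + 4067447/(-48034) = -2025171 + 4067447*(-1/48034) = -2025171 - 4067447/48034 = -97281131261/48034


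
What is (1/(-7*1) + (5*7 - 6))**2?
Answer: 40804/49 ≈ 832.73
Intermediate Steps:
(1/(-7*1) + (5*7 - 6))**2 = (1/(-7) + (35 - 6))**2 = (-1/7 + 29)**2 = (202/7)**2 = 40804/49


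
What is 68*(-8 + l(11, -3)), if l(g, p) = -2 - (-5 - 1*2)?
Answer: -204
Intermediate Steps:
l(g, p) = 5 (l(g, p) = -2 - (-5 - 2) = -2 - 1*(-7) = -2 + 7 = 5)
68*(-8 + l(11, -3)) = 68*(-8 + 5) = 68*(-3) = -204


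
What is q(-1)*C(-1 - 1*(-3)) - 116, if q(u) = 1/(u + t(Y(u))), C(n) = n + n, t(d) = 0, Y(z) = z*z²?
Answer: -120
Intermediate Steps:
Y(z) = z³
C(n) = 2*n
q(u) = 1/u (q(u) = 1/(u + 0) = 1/u)
q(-1)*C(-1 - 1*(-3)) - 116 = (2*(-1 - 1*(-3)))/(-1) - 116 = -2*(-1 + 3) - 116 = -2*2 - 116 = -1*4 - 116 = -4 - 116 = -120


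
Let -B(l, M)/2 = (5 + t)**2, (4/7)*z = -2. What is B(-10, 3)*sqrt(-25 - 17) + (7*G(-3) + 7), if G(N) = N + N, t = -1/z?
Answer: -35 - 2738*I*sqrt(42)/49 ≈ -35.0 - 362.13*I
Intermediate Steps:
z = -7/2 (z = (7/4)*(-2) = -7/2 ≈ -3.5000)
t = 2/7 (t = -1/(-7/2) = -1*(-2/7) = 2/7 ≈ 0.28571)
G(N) = 2*N
B(l, M) = -2738/49 (B(l, M) = -2*(5 + 2/7)**2 = -2*(37/7)**2 = -2*1369/49 = -2738/49)
B(-10, 3)*sqrt(-25 - 17) + (7*G(-3) + 7) = -2738*sqrt(-25 - 17)/49 + (7*(2*(-3)) + 7) = -2738*I*sqrt(42)/49 + (7*(-6) + 7) = -2738*I*sqrt(42)/49 + (-42 + 7) = -2738*I*sqrt(42)/49 - 35 = -35 - 2738*I*sqrt(42)/49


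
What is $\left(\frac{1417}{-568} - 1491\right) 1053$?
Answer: $- \frac{893265165}{568} \approx -1.5727 \cdot 10^{6}$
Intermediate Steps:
$\left(\frac{1417}{-568} - 1491\right) 1053 = \left(1417 \left(- \frac{1}{568}\right) - 1491\right) 1053 = \left(- \frac{1417}{568} - 1491\right) 1053 = \left(- \frac{848305}{568}\right) 1053 = - \frac{893265165}{568}$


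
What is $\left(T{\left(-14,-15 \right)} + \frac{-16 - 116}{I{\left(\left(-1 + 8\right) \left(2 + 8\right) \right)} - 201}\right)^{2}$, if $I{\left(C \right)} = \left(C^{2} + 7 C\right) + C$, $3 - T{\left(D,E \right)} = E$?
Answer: $\frac{992880100}{3073009} \approx 323.1$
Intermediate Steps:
$T{\left(D,E \right)} = 3 - E$
$I{\left(C \right)} = C^{2} + 8 C$
$\left(T{\left(-14,-15 \right)} + \frac{-16 - 116}{I{\left(\left(-1 + 8\right) \left(2 + 8\right) \right)} - 201}\right)^{2} = \left(\left(3 - -15\right) + \frac{-16 - 116}{\left(-1 + 8\right) \left(2 + 8\right) \left(8 + \left(-1 + 8\right) \left(2 + 8\right)\right) - 201}\right)^{2} = \left(\left(3 + 15\right) - \frac{132}{7 \cdot 10 \left(8 + 7 \cdot 10\right) - 201}\right)^{2} = \left(18 - \frac{132}{70 \left(8 + 70\right) - 201}\right)^{2} = \left(18 - \frac{132}{70 \cdot 78 - 201}\right)^{2} = \left(18 - \frac{132}{5460 - 201}\right)^{2} = \left(18 - \frac{132}{5259}\right)^{2} = \left(18 - \frac{44}{1753}\right)^{2} = \left(\frac{31510}{1753}\right)^{2} = \frac{992880100}{3073009}$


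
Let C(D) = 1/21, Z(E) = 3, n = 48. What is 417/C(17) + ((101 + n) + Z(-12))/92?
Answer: 201449/23 ≈ 8758.7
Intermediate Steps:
C(D) = 1/21
417/C(17) + ((101 + n) + Z(-12))/92 = 417/(1/21) + ((101 + 48) + 3)/92 = 417*21 + (149 + 3)*(1/92) = 8757 + 152*(1/92) = 8757 + 38/23 = 201449/23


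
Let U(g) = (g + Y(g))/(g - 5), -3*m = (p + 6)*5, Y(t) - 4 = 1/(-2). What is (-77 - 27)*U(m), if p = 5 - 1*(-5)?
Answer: -7228/95 ≈ -76.084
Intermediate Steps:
p = 10 (p = 5 + 5 = 10)
Y(t) = 7/2 (Y(t) = 4 + 1/(-2) = 4 - ½ = 7/2)
m = -80/3 (m = -(10 + 6)*5/3 = -16*5/3 = -⅓*80 = -80/3 ≈ -26.667)
U(g) = (7/2 + g)/(-5 + g) (U(g) = (g + 7/2)/(g - 5) = (7/2 + g)/(-5 + g))
(-77 - 27)*U(m) = (-77 - 27)*((7/2 - 80/3)/(-5 - 80/3)) = -104*(-139)/((-95/3)*6) = -(-312)*(-139)/(95*6) = -104*139/190 = -7228/95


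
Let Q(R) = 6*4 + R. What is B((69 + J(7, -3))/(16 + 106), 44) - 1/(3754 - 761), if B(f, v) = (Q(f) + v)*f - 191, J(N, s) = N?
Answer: -1651071220/11136953 ≈ -148.25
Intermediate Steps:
Q(R) = 24 + R
B(f, v) = -191 + f*(24 + f + v) (B(f, v) = ((24 + f) + v)*f - 191 = (24 + f + v)*f - 191 = f*(24 + f + v) - 191 = -191 + f*(24 + f + v))
B((69 + J(7, -3))/(16 + 106), 44) - 1/(3754 - 761) = (-191 + ((69 + 7)/(16 + 106))*44 + ((69 + 7)/(16 + 106))*(24 + (69 + 7)/(16 + 106))) - 1/(3754 - 761) = (-191 + (76/122)*44 + (76/122)*(24 + 76/122)) - 1/2993 = (-191 + (76*(1/122))*44 + (76*(1/122))*(24 + 76*(1/122))) - 1*1/2993 = (-191 + (38/61)*44 + 38*(24 + 38/61)/61) - 1/2993 = (-191 + 1672/61 + (38/61)*(1502/61)) - 1/2993 = (-191 + 1672/61 + 57076/3721) - 1/2993 = -551643/3721 - 1/2993 = -1651071220/11136953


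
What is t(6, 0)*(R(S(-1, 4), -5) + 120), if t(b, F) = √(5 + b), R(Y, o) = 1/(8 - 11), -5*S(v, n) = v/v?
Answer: 359*√11/3 ≈ 396.89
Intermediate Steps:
S(v, n) = -⅕ (S(v, n) = -v/(5*v) = -⅕*1 = -⅕)
R(Y, o) = -⅓ (R(Y, o) = 1/(-3) = -⅓)
t(6, 0)*(R(S(-1, 4), -5) + 120) = √(5 + 6)*(-⅓ + 120) = √11*(359/3) = 359*√11/3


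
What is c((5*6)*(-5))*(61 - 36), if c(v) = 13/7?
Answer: 325/7 ≈ 46.429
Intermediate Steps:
c(v) = 13/7 (c(v) = 13*(⅐) = 13/7)
c((5*6)*(-5))*(61 - 36) = 13*(61 - 36)/7 = (13/7)*25 = 325/7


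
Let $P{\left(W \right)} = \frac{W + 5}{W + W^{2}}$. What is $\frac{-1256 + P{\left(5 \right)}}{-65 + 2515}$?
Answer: $- \frac{3767}{7350} \approx -0.51252$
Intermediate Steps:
$P{\left(W \right)} = \frac{5 + W}{W + W^{2}}$
$\frac{-1256 + P{\left(5 \right)}}{-65 + 2515} = \frac{-1256 + \frac{5 + 5}{5 \left(1 + 5\right)}}{-65 + 2515} = \frac{-1256 + \frac{1}{5} \cdot \frac{1}{6} \cdot 10}{2450} = \left(-1256 + \frac{1}{5} \cdot \frac{1}{6} \cdot 10\right) \frac{1}{2450} = \left(-1256 + \frac{1}{3}\right) \frac{1}{2450} = \left(- \frac{3767}{3}\right) \frac{1}{2450} = - \frac{3767}{7350}$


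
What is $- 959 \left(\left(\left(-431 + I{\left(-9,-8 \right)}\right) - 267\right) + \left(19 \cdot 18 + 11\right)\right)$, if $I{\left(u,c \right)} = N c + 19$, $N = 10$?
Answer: $389354$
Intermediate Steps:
$I{\left(u,c \right)} = 19 + 10 c$ ($I{\left(u,c \right)} = 10 c + 19 = 19 + 10 c$)
$- 959 \left(\left(\left(-431 + I{\left(-9,-8 \right)}\right) - 267\right) + \left(19 \cdot 18 + 11\right)\right) = - 959 \left(\left(\left(-431 + \left(19 + 10 \left(-8\right)\right)\right) - 267\right) + \left(19 \cdot 18 + 11\right)\right) = - 959 \left(\left(\left(-431 + \left(19 - 80\right)\right) - 267\right) + \left(342 + 11\right)\right) = - 959 \left(\left(\left(-431 - 61\right) - 267\right) + 353\right) = - 959 \left(\left(-492 - 267\right) + 353\right) = - 959 \left(-759 + 353\right) = \left(-959\right) \left(-406\right) = 389354$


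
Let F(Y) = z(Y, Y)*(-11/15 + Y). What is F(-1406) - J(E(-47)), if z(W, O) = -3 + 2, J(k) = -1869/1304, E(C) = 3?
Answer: 27543739/19560 ≈ 1408.2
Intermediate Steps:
J(k) = -1869/1304 (J(k) = -1869*1/1304 = -1869/1304)
z(W, O) = -1
F(Y) = 11/15 - Y (F(Y) = -(-11/15 + Y) = 11/15 - Y)
F(-1406) - J(E(-47)) = (11/15 - 1*(-1406)) - 1*(-1869/1304) = (11/15 + 1406) + 1869/1304 = 21101/15 + 1869/1304 = 27543739/19560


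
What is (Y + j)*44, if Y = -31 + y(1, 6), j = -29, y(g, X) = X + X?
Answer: -2112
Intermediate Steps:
y(g, X) = 2*X
Y = -19 (Y = -31 + 2*6 = -31 + 12 = -19)
(Y + j)*44 = (-19 - 29)*44 = -48*44 = -2112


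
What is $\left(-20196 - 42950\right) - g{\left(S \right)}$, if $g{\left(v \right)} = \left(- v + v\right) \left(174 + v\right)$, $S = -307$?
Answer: $-63146$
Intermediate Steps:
$g{\left(v \right)} = 0$ ($g{\left(v \right)} = 0 \left(174 + v\right) = 0$)
$\left(-20196 - 42950\right) - g{\left(S \right)} = \left(-20196 - 42950\right) - 0 = \left(-20196 - 42950\right) + 0 = -63146 + 0 = -63146$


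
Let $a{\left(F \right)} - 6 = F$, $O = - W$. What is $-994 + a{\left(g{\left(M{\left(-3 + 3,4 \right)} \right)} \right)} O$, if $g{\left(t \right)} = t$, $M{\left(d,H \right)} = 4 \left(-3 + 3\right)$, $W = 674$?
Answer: $-5038$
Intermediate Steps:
$M{\left(d,H \right)} = 0$ ($M{\left(d,H \right)} = 4 \cdot 0 = 0$)
$O = -674$ ($O = \left(-1\right) 674 = -674$)
$a{\left(F \right)} = 6 + F$
$-994 + a{\left(g{\left(M{\left(-3 + 3,4 \right)} \right)} \right)} O = -994 + \left(6 + 0\right) \left(-674\right) = -994 + 6 \left(-674\right) = -994 - 4044 = -5038$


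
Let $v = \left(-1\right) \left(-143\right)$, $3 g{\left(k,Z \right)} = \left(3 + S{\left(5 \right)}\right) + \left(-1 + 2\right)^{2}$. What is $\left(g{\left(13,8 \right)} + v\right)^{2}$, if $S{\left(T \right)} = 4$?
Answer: $\frac{190969}{9} \approx 21219.0$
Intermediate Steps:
$g{\left(k,Z \right)} = \frac{8}{3}$ ($g{\left(k,Z \right)} = \frac{\left(3 + 4\right) + \left(-1 + 2\right)^{2}}{3} = \frac{7 + 1^{2}}{3} = \frac{7 + 1}{3} = \frac{1}{3} \cdot 8 = \frac{8}{3}$)
$v = 143$
$\left(g{\left(13,8 \right)} + v\right)^{2} = \left(\frac{8}{3} + 143\right)^{2} = \left(\frac{437}{3}\right)^{2} = \frac{190969}{9}$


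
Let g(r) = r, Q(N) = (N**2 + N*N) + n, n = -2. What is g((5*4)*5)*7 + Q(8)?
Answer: 826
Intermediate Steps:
Q(N) = -2 + 2*N**2 (Q(N) = (N**2 + N*N) - 2 = (N**2 + N**2) - 2 = 2*N**2 - 2 = -2 + 2*N**2)
g((5*4)*5)*7 + Q(8) = ((5*4)*5)*7 + (-2 + 2*8**2) = (20*5)*7 + (-2 + 2*64) = 100*7 + (-2 + 128) = 700 + 126 = 826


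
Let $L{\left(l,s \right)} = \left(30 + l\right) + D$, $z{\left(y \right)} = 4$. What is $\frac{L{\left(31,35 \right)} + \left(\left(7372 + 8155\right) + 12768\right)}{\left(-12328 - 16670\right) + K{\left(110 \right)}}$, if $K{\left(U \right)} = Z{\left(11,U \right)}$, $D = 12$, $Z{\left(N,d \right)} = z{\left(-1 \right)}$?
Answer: $- \frac{14184}{14497} \approx -0.97841$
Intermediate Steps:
$Z{\left(N,d \right)} = 4$
$K{\left(U \right)} = 4$
$L{\left(l,s \right)} = 42 + l$ ($L{\left(l,s \right)} = \left(30 + l\right) + 12 = 42 + l$)
$\frac{L{\left(31,35 \right)} + \left(\left(7372 + 8155\right) + 12768\right)}{\left(-12328 - 16670\right) + K{\left(110 \right)}} = \frac{\left(42 + 31\right) + \left(\left(7372 + 8155\right) + 12768\right)}{\left(-12328 - 16670\right) + 4} = \frac{73 + \left(15527 + 12768\right)}{-28998 + 4} = \frac{73 + 28295}{-28994} = 28368 \left(- \frac{1}{28994}\right) = - \frac{14184}{14497}$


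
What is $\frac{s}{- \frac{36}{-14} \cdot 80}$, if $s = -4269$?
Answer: $- \frac{9961}{480} \approx -20.752$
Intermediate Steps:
$\frac{s}{- \frac{36}{-14} \cdot 80} = - \frac{4269}{- \frac{36}{-14} \cdot 80} = - \frac{4269}{\left(-36\right) \left(- \frac{1}{14}\right) 80} = - \frac{4269}{\frac{18}{7} \cdot 80} = - \frac{4269}{\frac{1440}{7}} = \left(-4269\right) \frac{7}{1440} = - \frac{9961}{480}$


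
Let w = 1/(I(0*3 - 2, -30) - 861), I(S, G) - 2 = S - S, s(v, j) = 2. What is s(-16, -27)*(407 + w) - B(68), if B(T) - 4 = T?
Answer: 637376/859 ≈ 742.00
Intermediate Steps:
I(S, G) = 2 (I(S, G) = 2 + (S - S) = 2 + 0 = 2)
w = -1/859 (w = 1/(2 - 861) = 1/(-859) = -1/859 ≈ -0.0011641)
B(T) = 4 + T
s(-16, -27)*(407 + w) - B(68) = 2*(407 - 1/859) - (4 + 68) = 2*(349612/859) - 1*72 = 699224/859 - 72 = 637376/859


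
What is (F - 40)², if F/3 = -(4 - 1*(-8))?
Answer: 5776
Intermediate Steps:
F = -36 (F = 3*(-(4 - 1*(-8))) = 3*(-(4 + 8)) = 3*(-1*12) = 3*(-12) = -36)
(F - 40)² = (-36 - 40)² = (-76)² = 5776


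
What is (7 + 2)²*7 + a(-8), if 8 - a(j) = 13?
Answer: 562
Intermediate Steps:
a(j) = -5 (a(j) = 8 - 1*13 = 8 - 13 = -5)
(7 + 2)²*7 + a(-8) = (7 + 2)²*7 - 5 = 9²*7 - 5 = 81*7 - 5 = 567 - 5 = 562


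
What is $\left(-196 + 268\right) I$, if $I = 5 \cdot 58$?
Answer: $20880$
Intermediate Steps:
$I = 290$
$\left(-196 + 268\right) I = \left(-196 + 268\right) 290 = 72 \cdot 290 = 20880$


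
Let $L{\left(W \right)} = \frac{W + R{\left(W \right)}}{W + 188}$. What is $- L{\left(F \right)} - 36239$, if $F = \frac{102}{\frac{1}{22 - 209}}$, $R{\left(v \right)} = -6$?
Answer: $- \frac{342214417}{9443} \approx -36240.0$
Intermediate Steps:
$F = -19074$ ($F = \frac{102}{\frac{1}{-187}} = \frac{102}{- \frac{1}{187}} = 102 \left(-187\right) = -19074$)
$L{\left(W \right)} = \frac{-6 + W}{188 + W}$ ($L{\left(W \right)} = \frac{W - 6}{W + 188} = \frac{-6 + W}{188 + W}$)
$- L{\left(F \right)} - 36239 = - \frac{-6 - 19074}{188 - 19074} - 36239 = - \frac{-19080}{-18886} - 36239 = - \frac{\left(-1\right) \left(-19080\right)}{18886} - 36239 = \left(-1\right) \frac{9540}{9443} - 36239 = - \frac{9540}{9443} - 36239 = - \frac{342214417}{9443}$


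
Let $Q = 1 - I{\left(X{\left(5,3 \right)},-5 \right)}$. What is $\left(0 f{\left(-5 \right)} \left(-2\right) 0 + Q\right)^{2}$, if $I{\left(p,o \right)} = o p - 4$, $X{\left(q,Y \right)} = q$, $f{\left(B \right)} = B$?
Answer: $900$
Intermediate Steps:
$I{\left(p,o \right)} = -4 + o p$
$Q = 30$ ($Q = 1 - \left(-4 - 25\right) = 1 - -29 = 1 + 29 = 30$)
$\left(0 f{\left(-5 \right)} \left(-2\right) 0 + Q\right)^{2} = \left(0 \left(-5\right) \left(-2\right) 0 + 30\right)^{2} = \left(0 \cdot 10 \cdot 0 + 30\right)^{2} = \left(0 \cdot 0 + 30\right)^{2} = \left(0 + 30\right)^{2} = 30^{2} = 900$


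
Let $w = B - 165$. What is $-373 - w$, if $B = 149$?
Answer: $-357$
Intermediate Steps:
$w = -16$ ($w = 149 - 165 = -16$)
$-373 - w = -373 - -16 = -373 + 16 = -357$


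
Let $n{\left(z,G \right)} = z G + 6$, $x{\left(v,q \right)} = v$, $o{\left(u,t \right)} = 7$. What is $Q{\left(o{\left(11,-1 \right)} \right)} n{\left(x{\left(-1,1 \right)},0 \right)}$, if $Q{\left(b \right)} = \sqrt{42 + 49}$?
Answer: $6 \sqrt{91} \approx 57.236$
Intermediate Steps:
$n{\left(z,G \right)} = 6 + G z$ ($n{\left(z,G \right)} = G z + 6 = 6 + G z$)
$Q{\left(b \right)} = \sqrt{91}$
$Q{\left(o{\left(11,-1 \right)} \right)} n{\left(x{\left(-1,1 \right)},0 \right)} = \sqrt{91} \left(6 + 0 \left(-1\right)\right) = \sqrt{91} \left(6 + 0\right) = \sqrt{91} \cdot 6 = 6 \sqrt{91}$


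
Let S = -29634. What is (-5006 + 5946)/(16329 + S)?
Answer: -188/2661 ≈ -0.070650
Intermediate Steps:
(-5006 + 5946)/(16329 + S) = (-5006 + 5946)/(16329 - 29634) = 940/(-13305) = 940*(-1/13305) = -188/2661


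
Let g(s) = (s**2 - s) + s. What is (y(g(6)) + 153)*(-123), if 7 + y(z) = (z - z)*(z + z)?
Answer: -17958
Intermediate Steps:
g(s) = s**2
y(z) = -7 (y(z) = -7 + (z - z)*(z + z) = -7 + 0*(2*z) = -7 + 0 = -7)
(y(g(6)) + 153)*(-123) = (-7 + 153)*(-123) = 146*(-123) = -17958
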